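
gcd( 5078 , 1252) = 2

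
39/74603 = 39/74603  =  0.00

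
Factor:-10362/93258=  - 1/9=- 3^ ( - 2 )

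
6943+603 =7546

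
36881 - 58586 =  - 21705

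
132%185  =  132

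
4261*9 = 38349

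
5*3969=19845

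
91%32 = 27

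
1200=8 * 150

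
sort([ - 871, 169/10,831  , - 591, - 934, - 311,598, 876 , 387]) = [ - 934, - 871,-591 , - 311,169/10,387 , 598,831 , 876] 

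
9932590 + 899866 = 10832456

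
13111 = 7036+6075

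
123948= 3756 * 33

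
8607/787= 8607/787 = 10.94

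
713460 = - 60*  (-11891) 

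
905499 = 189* 4791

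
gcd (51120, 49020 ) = 60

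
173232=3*57744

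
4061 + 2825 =6886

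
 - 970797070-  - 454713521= - 516083549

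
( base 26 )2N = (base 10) 75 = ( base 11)69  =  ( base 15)50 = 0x4b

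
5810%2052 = 1706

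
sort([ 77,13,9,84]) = [ 9, 13,77,84 ]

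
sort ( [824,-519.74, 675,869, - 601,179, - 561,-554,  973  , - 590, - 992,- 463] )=[-992,- 601 , - 590, - 561, - 554, - 519.74,- 463,  179, 675, 824, 869,  973 ]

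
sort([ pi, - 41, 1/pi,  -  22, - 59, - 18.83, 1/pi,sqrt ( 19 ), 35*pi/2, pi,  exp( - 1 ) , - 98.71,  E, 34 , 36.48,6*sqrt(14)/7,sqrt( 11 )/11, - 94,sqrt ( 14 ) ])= [ - 98.71, - 94, - 59,- 41, - 22, - 18.83 , sqrt( 11 ) /11,1/pi , 1/pi,exp( - 1),  E, pi, pi, 6 * sqrt(14) /7,sqrt( 14), sqrt(19), 34, 36.48, 35*pi/2]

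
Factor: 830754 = 2^1*3^2*46153^1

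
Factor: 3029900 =2^2 *5^2*41^1 * 739^1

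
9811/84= 116 + 67/84  =  116.80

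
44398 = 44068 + 330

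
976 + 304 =1280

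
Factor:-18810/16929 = - 2^1  *  3^(-2)*5^1 = -10/9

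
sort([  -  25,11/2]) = [ - 25, 11/2]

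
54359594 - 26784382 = 27575212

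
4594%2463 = 2131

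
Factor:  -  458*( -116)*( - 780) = -2^5*3^1*5^1*13^1*29^1*229^1 = - 41439840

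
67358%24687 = 17984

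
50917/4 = 12729+1/4 = 12729.25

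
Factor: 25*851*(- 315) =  - 3^2*5^3*7^1*23^1*37^1 =- 6701625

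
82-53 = 29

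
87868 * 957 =84089676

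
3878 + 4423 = 8301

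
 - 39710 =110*(-361)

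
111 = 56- - 55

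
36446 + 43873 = 80319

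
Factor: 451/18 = 2^(  -  1)*3^( - 2)*11^1 * 41^1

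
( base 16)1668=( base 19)fgh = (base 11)4345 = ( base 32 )5J8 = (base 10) 5736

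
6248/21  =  297 + 11/21 = 297.52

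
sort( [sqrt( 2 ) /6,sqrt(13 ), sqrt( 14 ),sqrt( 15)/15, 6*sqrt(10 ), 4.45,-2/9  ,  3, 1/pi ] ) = [ - 2/9, sqrt( 2) /6, sqrt( 15)/15, 1/pi,3,sqrt ( 13 ),sqrt(14 ), 4.45, 6 * sqrt (10)] 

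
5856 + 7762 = 13618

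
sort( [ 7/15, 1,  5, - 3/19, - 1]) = [- 1, -3/19, 7/15,1,5]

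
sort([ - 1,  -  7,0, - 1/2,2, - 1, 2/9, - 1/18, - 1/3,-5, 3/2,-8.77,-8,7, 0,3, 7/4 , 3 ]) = [  -  8.77, - 8 , - 7, - 5, - 1, - 1, - 1/2 , - 1/3, - 1/18 , 0, 0, 2/9,  3/2, 7/4,  2, 3, 3,7 ] 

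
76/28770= 38/14385 = 0.00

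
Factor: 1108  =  2^2*277^1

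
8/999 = 8/999= 0.01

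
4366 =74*59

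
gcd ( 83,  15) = 1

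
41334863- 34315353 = 7019510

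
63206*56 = 3539536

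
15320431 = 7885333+7435098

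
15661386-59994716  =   - 44333330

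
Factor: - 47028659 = -47028659^1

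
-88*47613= - 4189944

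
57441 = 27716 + 29725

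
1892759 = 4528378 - 2635619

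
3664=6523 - 2859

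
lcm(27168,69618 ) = 1113888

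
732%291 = 150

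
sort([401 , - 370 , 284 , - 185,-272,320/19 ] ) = [-370, -272, - 185, 320/19 , 284 , 401] 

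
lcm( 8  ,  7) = 56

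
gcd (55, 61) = 1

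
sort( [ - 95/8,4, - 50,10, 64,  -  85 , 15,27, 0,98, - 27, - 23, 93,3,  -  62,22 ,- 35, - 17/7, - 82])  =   [ - 85, - 82, - 62, - 50, - 35,-27,- 23, - 95/8, - 17/7, 0,3,  4,10,15,22,27, 64, 93, 98]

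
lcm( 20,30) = 60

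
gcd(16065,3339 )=63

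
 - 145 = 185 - 330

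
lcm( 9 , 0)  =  0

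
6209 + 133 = 6342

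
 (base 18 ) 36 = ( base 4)330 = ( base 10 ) 60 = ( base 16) 3c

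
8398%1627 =263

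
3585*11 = 39435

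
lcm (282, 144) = 6768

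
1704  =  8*213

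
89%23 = 20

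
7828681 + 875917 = 8704598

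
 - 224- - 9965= 9741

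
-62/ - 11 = 62/11 = 5.64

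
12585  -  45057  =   - 32472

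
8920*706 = 6297520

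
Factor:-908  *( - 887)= 805396= 2^2 *227^1*887^1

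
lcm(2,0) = 0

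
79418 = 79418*1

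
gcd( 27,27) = 27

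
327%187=140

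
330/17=330/17 = 19.41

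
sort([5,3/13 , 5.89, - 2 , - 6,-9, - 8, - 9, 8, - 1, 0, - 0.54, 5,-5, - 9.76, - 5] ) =[ - 9.76, - 9,  -  9, - 8, - 6,-5, - 5, - 2, - 1, - 0.54,0,3/13, 5, 5, 5.89, 8]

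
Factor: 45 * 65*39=3^3*5^2*13^2 = 114075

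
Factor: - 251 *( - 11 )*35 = 5^1*7^1*11^1*251^1 = 96635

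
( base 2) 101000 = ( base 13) 31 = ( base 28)1C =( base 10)40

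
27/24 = 1 + 1/8=1.12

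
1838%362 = 28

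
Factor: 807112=2^3*233^1*433^1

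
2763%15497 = 2763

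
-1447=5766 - 7213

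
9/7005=3/2335  =  0.00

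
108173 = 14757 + 93416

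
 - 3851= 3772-7623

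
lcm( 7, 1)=7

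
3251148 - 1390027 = 1861121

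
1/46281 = 1/46281 =0.00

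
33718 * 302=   10182836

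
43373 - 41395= 1978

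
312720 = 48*6515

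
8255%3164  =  1927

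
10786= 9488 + 1298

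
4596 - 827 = 3769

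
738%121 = 12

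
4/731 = 4/731 = 0.01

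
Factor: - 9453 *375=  - 3544875 = - 3^2*5^3*23^1*137^1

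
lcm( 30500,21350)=213500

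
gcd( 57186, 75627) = 27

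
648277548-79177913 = 569099635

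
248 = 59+189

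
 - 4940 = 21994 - 26934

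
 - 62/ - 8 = 7+3/4 = 7.75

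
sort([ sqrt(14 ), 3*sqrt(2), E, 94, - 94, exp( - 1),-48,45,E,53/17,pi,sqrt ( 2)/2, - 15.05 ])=[-94 , - 48,-15.05, exp ( -1 ),sqrt(2) /2,E, E, 53/17, pi, sqrt(14),  3* sqrt(2 ) , 45,94 ]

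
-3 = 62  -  65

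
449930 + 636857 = 1086787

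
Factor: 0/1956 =0^1=0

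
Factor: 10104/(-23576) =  - 3^1*7^ ( - 1) = -3/7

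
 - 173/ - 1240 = 173/1240 = 0.14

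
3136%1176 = 784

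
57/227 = 57/227   =  0.25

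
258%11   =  5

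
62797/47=1336 + 5/47 = 1336.11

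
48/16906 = 24/8453= 0.00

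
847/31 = 847/31 = 27.32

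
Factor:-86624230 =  - 2^1*5^1*7^1*11^1*19^1*31^1*191^1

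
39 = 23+16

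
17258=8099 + 9159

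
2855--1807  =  4662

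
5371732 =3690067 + 1681665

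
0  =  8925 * 0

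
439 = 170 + 269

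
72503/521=139 + 84/521 = 139.16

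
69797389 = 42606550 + 27190839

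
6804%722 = 306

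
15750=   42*375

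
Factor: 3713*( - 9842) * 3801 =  - 2^1*3^1 * 7^2*19^1*37^1*  47^1*79^1*181^1=- 138901258146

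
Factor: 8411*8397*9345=660010875615 =3^4*5^1*7^1*13^1*89^1*311^1*647^1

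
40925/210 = 8185/42 = 194.88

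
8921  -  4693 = 4228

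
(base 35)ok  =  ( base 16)35c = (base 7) 2336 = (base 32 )QS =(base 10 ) 860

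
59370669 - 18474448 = 40896221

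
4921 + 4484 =9405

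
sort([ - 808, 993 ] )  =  [ - 808,993]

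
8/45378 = 4/22689 =0.00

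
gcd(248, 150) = 2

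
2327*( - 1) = -2327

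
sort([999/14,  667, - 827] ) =[ - 827,999/14, 667 ]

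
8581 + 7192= 15773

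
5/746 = 5/746 = 0.01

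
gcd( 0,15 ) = 15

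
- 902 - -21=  - 881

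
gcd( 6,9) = 3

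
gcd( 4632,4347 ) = 3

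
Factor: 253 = 11^1 * 23^1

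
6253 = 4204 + 2049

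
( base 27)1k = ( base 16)2f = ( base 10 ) 47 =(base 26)1l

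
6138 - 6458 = - 320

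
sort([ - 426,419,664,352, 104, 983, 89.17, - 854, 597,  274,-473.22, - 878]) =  [ - 878, - 854, - 473.22,- 426, 89.17 , 104, 274, 352, 419 , 597,664,983] 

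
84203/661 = 127 + 256/661 = 127.39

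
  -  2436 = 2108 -4544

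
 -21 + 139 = 118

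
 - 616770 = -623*990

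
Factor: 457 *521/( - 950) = -238097/950  =  -2^( - 1)*5^(-2 )*19^ ( - 1 )*457^1  *521^1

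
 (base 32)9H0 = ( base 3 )111101111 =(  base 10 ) 9760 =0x2620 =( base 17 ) 1GD2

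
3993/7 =3993/7 = 570.43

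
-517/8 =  - 517/8=- 64.62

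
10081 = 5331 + 4750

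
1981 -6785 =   -  4804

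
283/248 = 1 + 35/248 = 1.14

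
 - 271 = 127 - 398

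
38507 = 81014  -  42507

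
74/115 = 74/115 = 0.64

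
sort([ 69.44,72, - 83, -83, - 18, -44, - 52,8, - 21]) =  [  -  83, - 83, - 52, - 44,-21, - 18,8, 69.44,72 ]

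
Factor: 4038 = 2^1*3^1*673^1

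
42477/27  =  14159/9 = 1573.22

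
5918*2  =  11836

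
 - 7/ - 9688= 1/1384 = 0.00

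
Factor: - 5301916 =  - 2^2*167^1 * 7937^1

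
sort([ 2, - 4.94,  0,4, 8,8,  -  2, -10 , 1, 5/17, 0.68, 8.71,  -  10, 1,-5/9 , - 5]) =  [-10,  -  10, -5,-4.94, - 2,-5/9, 0,5/17,  0.68,1, 1 , 2, 4,8, 8, 8.71] 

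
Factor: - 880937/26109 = -3^( - 3)*911^1 = - 911/27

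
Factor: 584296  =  2^3 * 73037^1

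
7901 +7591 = 15492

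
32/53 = 32/53  =  0.60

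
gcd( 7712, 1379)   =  1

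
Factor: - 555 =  - 3^1*5^1*37^1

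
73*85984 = 6276832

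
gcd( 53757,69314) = 1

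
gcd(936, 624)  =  312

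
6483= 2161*3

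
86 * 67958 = 5844388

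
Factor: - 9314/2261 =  - 2^1*7^ ( - 1)*17^( - 1)*  19^ ( - 1)*4657^1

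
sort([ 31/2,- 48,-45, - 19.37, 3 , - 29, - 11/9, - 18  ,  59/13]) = [-48,- 45, - 29, - 19.37, - 18, - 11/9,3,59/13,  31/2]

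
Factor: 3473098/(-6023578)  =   - 11^(-1)*29^1*113^(-1 )*233^1*257^1*2423^ ( - 1) = -1736549/3011789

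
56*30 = 1680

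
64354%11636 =6174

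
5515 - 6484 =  - 969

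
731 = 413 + 318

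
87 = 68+19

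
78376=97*808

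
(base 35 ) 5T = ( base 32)6c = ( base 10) 204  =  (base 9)246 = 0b11001100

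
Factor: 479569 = 479569^1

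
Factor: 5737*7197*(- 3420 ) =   -  2^2*3^3*5^1*19^1*2399^1*5737^1 = - 141209026380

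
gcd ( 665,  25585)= 35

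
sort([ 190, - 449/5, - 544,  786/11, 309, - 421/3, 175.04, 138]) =[ - 544, - 421/3,- 449/5,786/11,138, 175.04, 190,  309] 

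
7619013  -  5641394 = 1977619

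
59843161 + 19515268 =79358429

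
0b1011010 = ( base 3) 10100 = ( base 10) 90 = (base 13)6c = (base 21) 46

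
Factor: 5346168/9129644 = 1336542/2282411=2^1*3^1*337^1*461^( - 1 )*661^1 * 4951^( - 1 ) 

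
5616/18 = 312=312.00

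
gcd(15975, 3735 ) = 45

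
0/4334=0 = 0.00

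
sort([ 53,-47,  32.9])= [ - 47, 32.9,53]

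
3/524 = 3/524 = 0.01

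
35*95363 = 3337705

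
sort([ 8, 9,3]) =[ 3,8, 9 ]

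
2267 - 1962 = 305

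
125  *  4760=595000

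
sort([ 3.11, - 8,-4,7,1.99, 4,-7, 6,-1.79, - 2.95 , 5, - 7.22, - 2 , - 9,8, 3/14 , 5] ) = [ - 9  , - 8,-7.22, - 7,-4, - 2.95, - 2, - 1.79,3/14,1.99,  3.11,4,5, 5, 6, 7 , 8 ]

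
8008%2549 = 361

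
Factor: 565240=2^3*5^1*13^1 * 1087^1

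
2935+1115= 4050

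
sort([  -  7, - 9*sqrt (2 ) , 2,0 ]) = [  -  9*sqrt(2 ), - 7,0,2]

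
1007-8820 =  - 7813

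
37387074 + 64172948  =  101560022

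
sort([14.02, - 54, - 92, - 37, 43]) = [ - 92, - 54, - 37, 14.02, 43]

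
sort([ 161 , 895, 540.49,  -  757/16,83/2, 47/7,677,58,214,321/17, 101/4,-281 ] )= [ - 281,-757/16,47/7,321/17,101/4,83/2,58,161,214, 540.49, 677,895 ] 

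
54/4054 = 27/2027= 0.01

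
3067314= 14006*219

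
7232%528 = 368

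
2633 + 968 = 3601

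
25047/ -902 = - 28 + 19/82 = -27.77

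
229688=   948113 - 718425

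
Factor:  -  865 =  - 5^1 * 173^1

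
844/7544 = 211/1886 = 0.11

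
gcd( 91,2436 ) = 7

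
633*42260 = 26750580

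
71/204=71/204 = 0.35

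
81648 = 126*648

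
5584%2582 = 420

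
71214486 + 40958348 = 112172834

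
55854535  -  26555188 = 29299347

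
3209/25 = 3209/25 = 128.36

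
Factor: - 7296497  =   - 13^1 * 23^2*1061^1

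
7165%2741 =1683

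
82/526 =41/263 =0.16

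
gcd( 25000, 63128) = 8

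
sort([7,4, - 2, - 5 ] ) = [-5, - 2,4,7] 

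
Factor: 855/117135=1/137 = 137^ ( - 1 )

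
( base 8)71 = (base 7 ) 111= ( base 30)1r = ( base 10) 57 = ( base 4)321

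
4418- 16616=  - 12198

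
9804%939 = 414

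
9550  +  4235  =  13785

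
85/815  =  17/163= 0.10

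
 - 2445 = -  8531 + 6086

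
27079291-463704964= -436625673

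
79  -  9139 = -9060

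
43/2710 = 43/2710 = 0.02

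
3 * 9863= 29589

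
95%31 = 2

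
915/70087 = 915/70087 = 0.01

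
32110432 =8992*3571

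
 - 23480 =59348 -82828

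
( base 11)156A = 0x7DC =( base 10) 2012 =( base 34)1P6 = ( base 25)35c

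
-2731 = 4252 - 6983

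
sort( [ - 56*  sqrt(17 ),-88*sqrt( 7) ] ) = [ - 88*sqrt( 7 ), - 56 * sqrt( 17)]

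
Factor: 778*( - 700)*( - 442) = 240713200 = 2^4*5^2*7^1*13^1*17^1*389^1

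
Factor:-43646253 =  - 3^1*7^1 * 59^1*35227^1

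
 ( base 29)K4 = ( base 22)14c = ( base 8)1110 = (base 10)584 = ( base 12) 408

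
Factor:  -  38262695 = -5^1*67^1 * 114217^1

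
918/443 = 918/443 = 2.07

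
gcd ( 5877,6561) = 9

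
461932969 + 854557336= 1316490305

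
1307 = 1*1307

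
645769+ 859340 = 1505109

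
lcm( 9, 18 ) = 18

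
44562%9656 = 5938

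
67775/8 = 67775/8 = 8471.88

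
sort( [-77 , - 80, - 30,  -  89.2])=[ - 89.2, - 80 , - 77,-30]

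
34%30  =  4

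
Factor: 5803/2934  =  2^( - 1) * 3^(-2 ) * 7^1*163^( - 1) * 829^1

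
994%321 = 31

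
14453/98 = 14453/98 = 147.48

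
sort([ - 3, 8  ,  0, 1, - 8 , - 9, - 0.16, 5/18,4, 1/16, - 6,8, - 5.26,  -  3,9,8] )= [ - 9,  -  8, - 6, - 5.26,  -  3,-3, - 0.16,0, 1/16,  5/18, 1,  4,8,8,8,9 ] 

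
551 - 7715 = -7164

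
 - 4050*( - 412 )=1668600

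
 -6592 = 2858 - 9450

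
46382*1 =46382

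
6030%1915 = 285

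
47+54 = 101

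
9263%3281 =2701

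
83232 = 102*816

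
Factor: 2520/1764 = 2^1*5^1*  7^( - 1) =10/7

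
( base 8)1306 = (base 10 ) 710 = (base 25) 13a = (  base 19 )1i7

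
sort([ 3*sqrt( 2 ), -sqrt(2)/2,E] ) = [  -  sqrt(2 )/2, E,3 * sqrt (2 ) ]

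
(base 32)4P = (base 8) 231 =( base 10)153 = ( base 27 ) 5i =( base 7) 306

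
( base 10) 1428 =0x594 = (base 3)1221220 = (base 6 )10340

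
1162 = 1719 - 557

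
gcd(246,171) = 3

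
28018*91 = 2549638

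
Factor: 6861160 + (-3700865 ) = 3160295 = 5^1*31^1 * 20389^1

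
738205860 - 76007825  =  662198035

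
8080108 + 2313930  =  10394038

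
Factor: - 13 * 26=- 338 = - 2^1*13^2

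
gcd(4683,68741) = 1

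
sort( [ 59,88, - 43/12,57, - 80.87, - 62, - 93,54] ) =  [ - 93,-80.87,-62, - 43/12, 54,57, 59,88 ] 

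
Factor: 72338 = 2^1*7^1*5167^1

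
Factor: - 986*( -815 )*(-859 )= - 690283810 = - 2^1*5^1 * 17^1 * 29^1 *163^1 * 859^1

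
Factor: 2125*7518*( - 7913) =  - 126416109750 = - 2^1*3^1*5^3*7^1 * 17^1 *41^1*179^1*193^1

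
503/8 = 62 + 7/8 = 62.88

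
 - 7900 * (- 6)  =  47400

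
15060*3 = 45180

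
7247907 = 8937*811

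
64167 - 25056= 39111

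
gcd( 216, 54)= 54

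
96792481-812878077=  - 716085596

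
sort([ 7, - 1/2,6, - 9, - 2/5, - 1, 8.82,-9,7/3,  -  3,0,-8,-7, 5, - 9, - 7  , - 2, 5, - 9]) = [-9, - 9,- 9,  -  9, - 8, - 7,  -  7, - 3 , - 2,-1, - 1/2, - 2/5,0,7/3,5, 5,6, 7,  8.82 ] 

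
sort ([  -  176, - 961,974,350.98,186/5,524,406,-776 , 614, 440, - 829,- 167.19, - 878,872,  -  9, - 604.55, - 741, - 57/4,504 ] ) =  [ - 961, - 878,- 829, - 776, - 741,  -  604.55 ,- 176, - 167.19, - 57/4, - 9,  186/5,350.98,406, 440, 504,524,614,872, 974] 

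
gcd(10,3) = 1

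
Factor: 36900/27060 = 3^1*5^1*11^( - 1 ) = 15/11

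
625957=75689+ 550268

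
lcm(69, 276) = 276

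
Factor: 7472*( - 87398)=-2^5*89^1*467^1* 491^1= -653037856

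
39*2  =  78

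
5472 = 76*72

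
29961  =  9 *3329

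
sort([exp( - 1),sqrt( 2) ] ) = [exp(  -  1),sqrt(2 )] 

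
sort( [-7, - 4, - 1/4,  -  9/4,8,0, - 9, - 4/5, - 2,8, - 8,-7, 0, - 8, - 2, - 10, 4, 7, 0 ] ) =[ - 10, - 9, - 8, - 8, - 7, - 7, - 4,-9/4, - 2, - 2, - 4/5, - 1/4,  0, 0, 0 , 4, 7, 8, 8] 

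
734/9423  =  734/9423 =0.08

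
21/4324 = 21/4324 =0.00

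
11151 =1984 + 9167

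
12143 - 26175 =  - 14032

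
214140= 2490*86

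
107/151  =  107/151 = 0.71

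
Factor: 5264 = 2^4*7^1*47^1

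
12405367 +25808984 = 38214351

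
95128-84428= 10700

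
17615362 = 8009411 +9605951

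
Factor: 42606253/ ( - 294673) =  - 294673^( - 1 )*42606253^1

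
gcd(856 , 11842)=2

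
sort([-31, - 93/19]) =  [ - 31, - 93/19] 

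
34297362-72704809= - 38407447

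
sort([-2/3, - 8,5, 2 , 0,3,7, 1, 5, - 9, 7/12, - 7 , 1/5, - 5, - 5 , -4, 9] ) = [- 9,-8, - 7, - 5, - 5,-4,-2/3,0 , 1/5, 7/12 , 1, 2,3, 5, 5, 7,9] 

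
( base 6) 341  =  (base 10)133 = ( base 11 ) 111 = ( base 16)85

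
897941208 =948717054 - 50775846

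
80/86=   40/43= 0.93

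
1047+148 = 1195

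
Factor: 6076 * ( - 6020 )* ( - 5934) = 2^5*3^1*5^1*7^3*23^1*31^1*43^2 = 217051003680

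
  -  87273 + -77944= - 165217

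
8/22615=8/22615= 0.00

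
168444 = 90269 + 78175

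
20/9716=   5/2429 = 0.00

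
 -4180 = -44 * 95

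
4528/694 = 6+182/347 = 6.52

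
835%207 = 7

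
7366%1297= 881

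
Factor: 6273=3^2 * 17^1*41^1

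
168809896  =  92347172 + 76462724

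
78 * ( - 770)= - 60060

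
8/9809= 8/9809 = 0.00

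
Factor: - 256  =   - 2^8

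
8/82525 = 8/82525 = 0.00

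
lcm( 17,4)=68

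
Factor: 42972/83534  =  21486/41767 = 2^1*3^1*11^( - 1) * 3581^1*3797^ (  -  1 )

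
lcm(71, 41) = 2911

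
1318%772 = 546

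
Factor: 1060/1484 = 5^1*7^(-1) = 5/7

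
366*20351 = 7448466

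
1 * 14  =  14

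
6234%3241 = 2993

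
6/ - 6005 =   -  6/6005 = - 0.00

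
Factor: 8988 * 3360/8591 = 2^7 * 3^2*5^1*7^2*11^(-2 )*71^( - 1 )*107^1 = 30199680/8591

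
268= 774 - 506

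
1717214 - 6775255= - 5058041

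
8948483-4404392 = 4544091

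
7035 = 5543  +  1492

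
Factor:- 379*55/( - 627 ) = 1895/57 = 3^ ( - 1)*5^1 * 19^( - 1)*379^1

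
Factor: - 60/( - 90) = 2^1*3^(  -  1) = 2/3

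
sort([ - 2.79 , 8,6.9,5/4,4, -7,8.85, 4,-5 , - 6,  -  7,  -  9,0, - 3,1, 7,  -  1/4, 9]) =[ - 9 , - 7 ,- 7, - 6, - 5, - 3, - 2.79, - 1/4 , 0, 1, 5/4,  4,4, 6.9,7,  8,  8.85 , 9]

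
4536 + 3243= 7779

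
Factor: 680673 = 3^1 * 7^1* 32413^1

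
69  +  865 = 934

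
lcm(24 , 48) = 48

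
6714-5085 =1629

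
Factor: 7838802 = 2^1*3^3*17^1 *8539^1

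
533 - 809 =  - 276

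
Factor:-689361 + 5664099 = 2^1*3^1 * 829123^1 =4974738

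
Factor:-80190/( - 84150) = 3^4 * 5^( - 1 )*17^(- 1 ) = 81/85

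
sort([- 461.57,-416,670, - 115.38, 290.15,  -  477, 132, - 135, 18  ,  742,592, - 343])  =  [  -  477, - 461.57,  -  416, - 343, - 135,-115.38, 18,132,290.15,592, 670,742]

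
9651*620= 5983620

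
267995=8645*31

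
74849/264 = 74849/264 = 283.52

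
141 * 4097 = 577677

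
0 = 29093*0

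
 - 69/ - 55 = 1 + 14/55 =1.25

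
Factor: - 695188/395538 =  -58/33  =  - 2^1*3^( - 1)*11^( - 1)*29^1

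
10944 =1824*6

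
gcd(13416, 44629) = 13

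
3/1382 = 3/1382 = 0.00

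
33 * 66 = 2178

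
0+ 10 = 10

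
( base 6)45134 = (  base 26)994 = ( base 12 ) 37AA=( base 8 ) 14262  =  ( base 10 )6322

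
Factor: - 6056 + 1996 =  - 4060 =-2^2*5^1 * 7^1*29^1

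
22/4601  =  22/4601= 0.00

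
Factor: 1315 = 5^1*263^1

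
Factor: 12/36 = 1/3=3^( - 1)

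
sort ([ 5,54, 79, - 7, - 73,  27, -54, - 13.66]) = [ - 73,- 54, - 13.66,-7, 5,27, 54 , 79]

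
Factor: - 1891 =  - 31^1* 61^1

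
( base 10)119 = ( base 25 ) 4j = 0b1110111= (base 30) 3t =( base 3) 11102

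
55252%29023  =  26229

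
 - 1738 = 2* (  -  869)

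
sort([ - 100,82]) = [ - 100, 82 ]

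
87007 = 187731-100724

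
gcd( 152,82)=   2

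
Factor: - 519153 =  - 3^1*131^1*1321^1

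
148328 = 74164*2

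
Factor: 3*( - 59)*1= - 3^1*59^1=-177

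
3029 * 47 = 142363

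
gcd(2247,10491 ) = 3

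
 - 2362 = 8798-11160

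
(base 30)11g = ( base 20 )276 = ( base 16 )3B2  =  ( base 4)32302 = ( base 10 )946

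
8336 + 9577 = 17913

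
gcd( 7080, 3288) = 24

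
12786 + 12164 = 24950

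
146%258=146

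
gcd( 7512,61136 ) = 8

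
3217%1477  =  263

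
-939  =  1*(-939)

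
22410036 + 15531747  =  37941783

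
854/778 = 427/389= 1.10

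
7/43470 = 1/6210  =  0.00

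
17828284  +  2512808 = 20341092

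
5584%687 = 88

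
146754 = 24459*6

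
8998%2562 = 1312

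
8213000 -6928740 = 1284260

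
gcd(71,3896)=1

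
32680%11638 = 9404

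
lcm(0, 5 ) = 0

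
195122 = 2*97561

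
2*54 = 108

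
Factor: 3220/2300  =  5^( - 1)*7^1= 7/5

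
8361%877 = 468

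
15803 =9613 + 6190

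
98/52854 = 49/26427 = 0.00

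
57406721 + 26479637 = 83886358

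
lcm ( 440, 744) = 40920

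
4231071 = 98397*43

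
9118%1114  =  206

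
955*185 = 176675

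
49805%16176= 1277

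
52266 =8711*6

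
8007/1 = 8007 = 8007.00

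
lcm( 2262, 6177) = 160602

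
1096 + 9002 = 10098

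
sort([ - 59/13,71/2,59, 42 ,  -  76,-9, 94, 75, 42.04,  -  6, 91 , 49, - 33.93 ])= [- 76, - 33.93 , - 9, - 6, - 59/13 , 71/2 , 42,42.04, 49, 59,75,91, 94 ]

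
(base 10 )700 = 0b1010111100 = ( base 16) 2BC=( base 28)p0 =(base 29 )O4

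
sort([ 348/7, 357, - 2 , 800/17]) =[-2,800/17, 348/7, 357]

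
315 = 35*9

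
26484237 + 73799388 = 100283625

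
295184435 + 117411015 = 412595450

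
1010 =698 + 312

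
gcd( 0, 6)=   6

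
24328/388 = 62 + 68/97 = 62.70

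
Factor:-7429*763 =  - 5668327 = - 7^1 * 17^1*19^1*23^1*109^1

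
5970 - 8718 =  - 2748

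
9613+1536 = 11149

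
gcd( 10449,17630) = 43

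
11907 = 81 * 147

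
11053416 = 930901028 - 919847612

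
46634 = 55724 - 9090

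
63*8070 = 508410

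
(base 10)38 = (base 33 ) 15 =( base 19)20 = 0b100110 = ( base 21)1H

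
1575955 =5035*313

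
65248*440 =28709120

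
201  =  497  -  296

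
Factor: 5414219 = 257^1*21067^1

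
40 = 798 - 758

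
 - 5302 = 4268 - 9570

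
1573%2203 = 1573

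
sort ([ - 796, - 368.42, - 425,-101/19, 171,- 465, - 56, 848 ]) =[-796, - 465, - 425,-368.42, - 56, - 101/19, 171,  848 ]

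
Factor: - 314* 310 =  - 2^2*5^1*31^1*157^1 = -97340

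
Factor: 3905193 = 3^1*23^1*56597^1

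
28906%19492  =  9414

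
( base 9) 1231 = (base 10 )919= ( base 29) 12k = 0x397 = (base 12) 647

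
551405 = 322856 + 228549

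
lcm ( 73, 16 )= 1168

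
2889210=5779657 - 2890447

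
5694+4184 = 9878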